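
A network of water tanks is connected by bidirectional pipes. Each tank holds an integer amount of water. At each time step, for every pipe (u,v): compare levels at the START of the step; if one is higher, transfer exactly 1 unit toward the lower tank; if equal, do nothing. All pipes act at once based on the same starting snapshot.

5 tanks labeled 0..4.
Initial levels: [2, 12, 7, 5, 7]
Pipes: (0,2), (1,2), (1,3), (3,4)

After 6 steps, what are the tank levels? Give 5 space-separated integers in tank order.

Step 1: flows [2->0,1->2,1->3,4->3] -> levels [3 10 7 7 6]
Step 2: flows [2->0,1->2,1->3,3->4] -> levels [4 8 7 7 7]
Step 3: flows [2->0,1->2,1->3,3=4] -> levels [5 6 7 8 7]
Step 4: flows [2->0,2->1,3->1,3->4] -> levels [6 8 5 6 8]
Step 5: flows [0->2,1->2,1->3,4->3] -> levels [5 6 7 8 7]
  -> period-2 cycle: step 5 state = step 3 state
  -> state at step 6: (6-3) mod 2 = 1, same as step 4 -> [6 8 5 6 8]

Answer: 6 8 5 6 8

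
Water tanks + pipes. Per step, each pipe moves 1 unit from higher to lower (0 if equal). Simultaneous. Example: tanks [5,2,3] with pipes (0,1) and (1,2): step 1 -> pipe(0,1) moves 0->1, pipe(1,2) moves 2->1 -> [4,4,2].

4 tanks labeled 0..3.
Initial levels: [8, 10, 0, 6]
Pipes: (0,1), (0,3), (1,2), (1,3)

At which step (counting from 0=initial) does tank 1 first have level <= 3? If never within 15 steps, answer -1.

Step 1: flows [1->0,0->3,1->2,1->3] -> levels [8 7 1 8]
Step 2: flows [0->1,0=3,1->2,3->1] -> levels [7 8 2 7]
Step 3: flows [1->0,0=3,1->2,1->3] -> levels [8 5 3 8]
Step 4: flows [0->1,0=3,1->2,3->1] -> levels [7 6 4 7]
Step 5: flows [0->1,0=3,1->2,3->1] -> levels [6 7 5 6]
Step 6: flows [1->0,0=3,1->2,1->3] -> levels [7 4 6 7]
Step 7: flows [0->1,0=3,2->1,3->1] -> levels [6 7 5 6]
  -> period-2 cycle (repeats step 5); tank 1 never drops to <=3
Tank 1 never reaches <=3 within 15 steps

Answer: -1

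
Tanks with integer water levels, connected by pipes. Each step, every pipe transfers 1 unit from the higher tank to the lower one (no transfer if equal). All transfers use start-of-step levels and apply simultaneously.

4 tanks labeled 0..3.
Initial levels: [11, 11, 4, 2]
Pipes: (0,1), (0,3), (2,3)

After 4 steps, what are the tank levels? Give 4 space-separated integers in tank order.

Step 1: flows [0=1,0->3,2->3] -> levels [10 11 3 4]
Step 2: flows [1->0,0->3,3->2] -> levels [10 10 4 4]
Step 3: flows [0=1,0->3,2=3] -> levels [9 10 4 5]
Step 4: flows [1->0,0->3,3->2] -> levels [9 9 5 5]

Answer: 9 9 5 5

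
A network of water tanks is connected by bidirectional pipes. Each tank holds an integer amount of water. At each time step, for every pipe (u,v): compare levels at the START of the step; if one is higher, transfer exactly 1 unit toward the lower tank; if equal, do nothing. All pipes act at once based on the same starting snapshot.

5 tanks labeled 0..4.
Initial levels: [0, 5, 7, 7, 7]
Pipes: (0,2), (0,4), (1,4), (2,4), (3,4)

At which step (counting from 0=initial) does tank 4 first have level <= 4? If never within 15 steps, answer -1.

Answer: 3

Derivation:
Step 1: flows [2->0,4->0,4->1,2=4,3=4] -> levels [2 6 6 7 5]
Step 2: flows [2->0,4->0,1->4,2->4,3->4] -> levels [4 5 4 6 7]
Step 3: flows [0=2,4->0,4->1,4->2,4->3] -> levels [5 6 5 7 3]
Tank 4 first reaches <=4 at step 3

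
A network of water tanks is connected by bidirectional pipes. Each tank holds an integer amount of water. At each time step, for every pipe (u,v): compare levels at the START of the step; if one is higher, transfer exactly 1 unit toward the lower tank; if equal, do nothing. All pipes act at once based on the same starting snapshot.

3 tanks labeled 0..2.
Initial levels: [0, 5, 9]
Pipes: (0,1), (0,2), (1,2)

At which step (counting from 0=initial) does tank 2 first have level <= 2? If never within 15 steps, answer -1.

Answer: -1

Derivation:
Step 1: flows [1->0,2->0,2->1] -> levels [2 5 7]
Step 2: flows [1->0,2->0,2->1] -> levels [4 5 5]
Step 3: flows [1->0,2->0,1=2] -> levels [6 4 4]
Step 4: flows [0->1,0->2,1=2] -> levels [4 5 5]
  -> period-2 cycle (repeats step 2); tank 2 never drops to <=2
Tank 2 never reaches <=2 within 15 steps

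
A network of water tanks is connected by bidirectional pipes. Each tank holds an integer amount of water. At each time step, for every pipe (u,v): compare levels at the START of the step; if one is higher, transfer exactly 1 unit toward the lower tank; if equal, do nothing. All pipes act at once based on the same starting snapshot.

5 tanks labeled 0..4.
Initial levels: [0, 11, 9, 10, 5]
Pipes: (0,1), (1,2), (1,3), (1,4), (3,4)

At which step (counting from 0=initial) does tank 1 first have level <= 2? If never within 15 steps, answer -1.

Step 1: flows [1->0,1->2,1->3,1->4,3->4] -> levels [1 7 10 10 7]
Step 2: flows [1->0,2->1,3->1,1=4,3->4] -> levels [2 8 9 8 8]
Step 3: flows [1->0,2->1,1=3,1=4,3=4] -> levels [3 8 8 8 8]
Step 4: flows [1->0,1=2,1=3,1=4,3=4] -> levels [4 7 8 8 8]
Step 5: flows [1->0,2->1,3->1,4->1,3=4] -> levels [5 9 7 7 7]
Step 6: flows [1->0,1->2,1->3,1->4,3=4] -> levels [6 5 8 8 8]
Step 7: flows [0->1,2->1,3->1,4->1,3=4] -> levels [5 9 7 7 7]
  -> period-2 cycle (repeats step 5); tank 1 never drops to <=2
Tank 1 never reaches <=2 within 15 steps

Answer: -1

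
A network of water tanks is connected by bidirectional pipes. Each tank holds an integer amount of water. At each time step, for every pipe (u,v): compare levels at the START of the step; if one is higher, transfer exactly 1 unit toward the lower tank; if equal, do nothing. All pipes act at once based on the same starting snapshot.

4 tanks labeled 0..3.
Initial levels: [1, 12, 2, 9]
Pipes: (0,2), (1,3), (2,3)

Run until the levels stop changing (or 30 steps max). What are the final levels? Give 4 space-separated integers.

Answer: 5 7 7 5

Derivation:
Step 1: flows [2->0,1->3,3->2] -> levels [2 11 2 9]
Step 2: flows [0=2,1->3,3->2] -> levels [2 10 3 9]
Step 3: flows [2->0,1->3,3->2] -> levels [3 9 3 9]
Step 4: flows [0=2,1=3,3->2] -> levels [3 9 4 8]
Step 5: flows [2->0,1->3,3->2] -> levels [4 8 4 8]
Step 6: flows [0=2,1=3,3->2] -> levels [4 8 5 7]
Step 7: flows [2->0,1->3,3->2] -> levels [5 7 5 7]
Step 8: flows [0=2,1=3,3->2] -> levels [5 7 6 6]
Step 9: flows [2->0,1->3,2=3] -> levels [6 6 5 7]
Step 10: flows [0->2,3->1,3->2] -> levels [5 7 7 5]
Step 11: flows [2->0,1->3,2->3] -> levels [6 6 5 7]
  -> period-2 cycle: step 11 state = step 9 state; never stabilizes
  -> state at step 30: (30-9) mod 2 = 1, same as step 10 -> [5 7 7 5]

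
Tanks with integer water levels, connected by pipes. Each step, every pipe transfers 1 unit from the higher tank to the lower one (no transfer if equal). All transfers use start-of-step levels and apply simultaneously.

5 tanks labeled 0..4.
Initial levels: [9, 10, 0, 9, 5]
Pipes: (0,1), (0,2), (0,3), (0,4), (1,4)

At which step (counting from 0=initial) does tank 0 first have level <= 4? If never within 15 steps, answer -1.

Step 1: flows [1->0,0->2,0=3,0->4,1->4] -> levels [8 8 1 9 7]
Step 2: flows [0=1,0->2,3->0,0->4,1->4] -> levels [7 7 2 8 9]
Step 3: flows [0=1,0->2,3->0,4->0,4->1] -> levels [8 8 3 7 7]
Step 4: flows [0=1,0->2,0->3,0->4,1->4] -> levels [5 7 4 8 9]
Step 5: flows [1->0,0->2,3->0,4->0,4->1] -> levels [7 7 5 7 7]
Step 6: flows [0=1,0->2,0=3,0=4,1=4] -> levels [6 7 6 7 7]
Step 7: flows [1->0,0=2,3->0,4->0,1=4] -> levels [9 6 6 6 6]
Step 8: flows [0->1,0->2,0->3,0->4,1=4] -> levels [5 7 7 7 7]
Step 9: flows [1->0,2->0,3->0,4->0,1=4] -> levels [9 6 6 6 6]
  -> period-2 cycle (repeats step 7); tank 0 never drops to <=4
Tank 0 never reaches <=4 within 15 steps

Answer: -1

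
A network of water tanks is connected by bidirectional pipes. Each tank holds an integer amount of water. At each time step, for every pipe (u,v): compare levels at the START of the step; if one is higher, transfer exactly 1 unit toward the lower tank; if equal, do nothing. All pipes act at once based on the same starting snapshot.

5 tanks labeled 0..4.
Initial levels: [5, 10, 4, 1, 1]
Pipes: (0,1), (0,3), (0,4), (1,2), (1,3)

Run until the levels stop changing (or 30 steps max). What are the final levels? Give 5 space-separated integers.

Answer: 3 4 5 5 4

Derivation:
Step 1: flows [1->0,0->3,0->4,1->2,1->3] -> levels [4 7 5 3 2]
Step 2: flows [1->0,0->3,0->4,1->2,1->3] -> levels [3 4 6 5 3]
Step 3: flows [1->0,3->0,0=4,2->1,3->1] -> levels [5 5 5 3 3]
Step 4: flows [0=1,0->3,0->4,1=2,1->3] -> levels [3 4 5 5 4]
Step 5: flows [1->0,3->0,4->0,2->1,3->1] -> levels [6 5 4 3 3]
Step 6: flows [0->1,0->3,0->4,1->2,1->3] -> levels [3 4 5 5 4]
  -> period-2 cycle: step 6 state = step 4 state; never stabilizes
  -> state at step 30: (30-4) mod 2 = 0, same as step 4 -> [3 4 5 5 4]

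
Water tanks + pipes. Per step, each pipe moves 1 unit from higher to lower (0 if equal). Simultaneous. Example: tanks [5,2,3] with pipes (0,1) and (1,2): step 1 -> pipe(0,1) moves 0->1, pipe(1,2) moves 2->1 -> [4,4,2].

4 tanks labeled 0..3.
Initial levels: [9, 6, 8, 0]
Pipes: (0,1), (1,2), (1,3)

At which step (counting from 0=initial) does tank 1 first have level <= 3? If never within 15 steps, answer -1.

Step 1: flows [0->1,2->1,1->3] -> levels [8 7 7 1]
Step 2: flows [0->1,1=2,1->3] -> levels [7 7 7 2]
Step 3: flows [0=1,1=2,1->3] -> levels [7 6 7 3]
Step 4: flows [0->1,2->1,1->3] -> levels [6 7 6 4]
Step 5: flows [1->0,1->2,1->3] -> levels [7 4 7 5]
Step 6: flows [0->1,2->1,3->1] -> levels [6 7 6 4]
  -> period-2 cycle (repeats step 4); tank 1 never drops to <=3
Tank 1 never reaches <=3 within 15 steps

Answer: -1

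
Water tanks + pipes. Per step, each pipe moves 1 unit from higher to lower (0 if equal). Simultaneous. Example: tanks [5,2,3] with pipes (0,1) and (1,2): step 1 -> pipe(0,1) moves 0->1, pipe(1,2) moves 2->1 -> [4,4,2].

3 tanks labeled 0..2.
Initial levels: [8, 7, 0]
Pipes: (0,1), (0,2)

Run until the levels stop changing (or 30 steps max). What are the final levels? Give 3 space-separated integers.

Answer: 5 5 5

Derivation:
Step 1: flows [0->1,0->2] -> levels [6 8 1]
Step 2: flows [1->0,0->2] -> levels [6 7 2]
Step 3: flows [1->0,0->2] -> levels [6 6 3]
Step 4: flows [0=1,0->2] -> levels [5 6 4]
Step 5: flows [1->0,0->2] -> levels [5 5 5]
Step 6: flows [0=1,0=2] -> levels [5 5 5]
  -> stable (no change)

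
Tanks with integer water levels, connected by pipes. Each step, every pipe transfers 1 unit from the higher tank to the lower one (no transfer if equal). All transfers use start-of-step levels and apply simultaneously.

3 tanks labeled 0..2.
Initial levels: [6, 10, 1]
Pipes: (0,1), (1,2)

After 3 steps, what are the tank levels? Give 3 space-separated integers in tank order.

Step 1: flows [1->0,1->2] -> levels [7 8 2]
Step 2: flows [1->0,1->2] -> levels [8 6 3]
Step 3: flows [0->1,1->2] -> levels [7 6 4]

Answer: 7 6 4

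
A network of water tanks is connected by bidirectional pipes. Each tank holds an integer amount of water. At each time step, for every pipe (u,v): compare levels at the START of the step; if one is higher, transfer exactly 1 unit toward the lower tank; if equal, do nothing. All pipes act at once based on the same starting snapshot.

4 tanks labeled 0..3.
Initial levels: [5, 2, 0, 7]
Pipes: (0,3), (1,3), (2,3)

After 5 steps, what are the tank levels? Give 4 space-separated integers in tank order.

Answer: 3 3 3 5

Derivation:
Step 1: flows [3->0,3->1,3->2] -> levels [6 3 1 4]
Step 2: flows [0->3,3->1,3->2] -> levels [5 4 2 3]
Step 3: flows [0->3,1->3,3->2] -> levels [4 3 3 4]
Step 4: flows [0=3,3->1,3->2] -> levels [4 4 4 2]
Step 5: flows [0->3,1->3,2->3] -> levels [3 3 3 5]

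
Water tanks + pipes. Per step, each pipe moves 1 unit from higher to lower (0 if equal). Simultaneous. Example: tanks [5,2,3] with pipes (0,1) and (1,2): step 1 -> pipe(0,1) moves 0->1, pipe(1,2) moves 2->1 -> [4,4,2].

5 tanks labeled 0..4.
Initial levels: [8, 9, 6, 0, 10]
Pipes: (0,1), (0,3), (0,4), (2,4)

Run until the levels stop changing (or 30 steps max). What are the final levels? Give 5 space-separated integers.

Answer: 5 7 7 6 8

Derivation:
Step 1: flows [1->0,0->3,4->0,4->2] -> levels [9 8 7 1 8]
Step 2: flows [0->1,0->3,0->4,4->2] -> levels [6 9 8 2 8]
Step 3: flows [1->0,0->3,4->0,2=4] -> levels [7 8 8 3 7]
Step 4: flows [1->0,0->3,0=4,2->4] -> levels [7 7 7 4 8]
Step 5: flows [0=1,0->3,4->0,4->2] -> levels [7 7 8 5 6]
Step 6: flows [0=1,0->3,0->4,2->4] -> levels [5 7 7 6 8]
Step 7: flows [1->0,3->0,4->0,4->2] -> levels [8 6 8 5 6]
Step 8: flows [0->1,0->3,0->4,2->4] -> levels [5 7 7 6 8]
  -> period-2 cycle: step 8 state = step 6 state; never stabilizes
  -> state at step 30: (30-6) mod 2 = 0, same as step 6 -> [5 7 7 6 8]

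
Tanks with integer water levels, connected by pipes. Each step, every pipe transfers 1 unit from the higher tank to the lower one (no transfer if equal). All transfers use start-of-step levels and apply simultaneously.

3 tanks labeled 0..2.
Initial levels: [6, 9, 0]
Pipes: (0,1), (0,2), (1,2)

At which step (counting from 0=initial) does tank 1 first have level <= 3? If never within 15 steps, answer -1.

Answer: -1

Derivation:
Step 1: flows [1->0,0->2,1->2] -> levels [6 7 2]
Step 2: flows [1->0,0->2,1->2] -> levels [6 5 4]
Step 3: flows [0->1,0->2,1->2] -> levels [4 5 6]
Step 4: flows [1->0,2->0,2->1] -> levels [6 5 4]
  -> period-2 cycle (repeats step 2); tank 1 never drops to <=3
Tank 1 never reaches <=3 within 15 steps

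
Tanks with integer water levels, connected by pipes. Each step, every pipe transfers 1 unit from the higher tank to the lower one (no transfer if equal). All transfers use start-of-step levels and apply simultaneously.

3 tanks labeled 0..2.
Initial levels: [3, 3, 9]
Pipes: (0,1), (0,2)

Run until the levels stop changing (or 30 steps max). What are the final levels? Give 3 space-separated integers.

Answer: 5 5 5

Derivation:
Step 1: flows [0=1,2->0] -> levels [4 3 8]
Step 2: flows [0->1,2->0] -> levels [4 4 7]
Step 3: flows [0=1,2->0] -> levels [5 4 6]
Step 4: flows [0->1,2->0] -> levels [5 5 5]
Step 5: flows [0=1,0=2] -> levels [5 5 5]
  -> stable (no change)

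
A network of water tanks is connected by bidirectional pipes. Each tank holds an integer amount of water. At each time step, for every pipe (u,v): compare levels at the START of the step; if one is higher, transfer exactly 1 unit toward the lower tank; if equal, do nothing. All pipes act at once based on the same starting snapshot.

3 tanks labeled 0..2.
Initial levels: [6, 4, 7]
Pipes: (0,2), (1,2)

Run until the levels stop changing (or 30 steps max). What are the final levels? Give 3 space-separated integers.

Step 1: flows [2->0,2->1] -> levels [7 5 5]
Step 2: flows [0->2,1=2] -> levels [6 5 6]
Step 3: flows [0=2,2->1] -> levels [6 6 5]
Step 4: flows [0->2,1->2] -> levels [5 5 7]
Step 5: flows [2->0,2->1] -> levels [6 6 5]
  -> period-2 cycle: step 5 state = step 3 state; never stabilizes
  -> state at step 30: (30-3) mod 2 = 1, same as step 4 -> [5 5 7]

Answer: 5 5 7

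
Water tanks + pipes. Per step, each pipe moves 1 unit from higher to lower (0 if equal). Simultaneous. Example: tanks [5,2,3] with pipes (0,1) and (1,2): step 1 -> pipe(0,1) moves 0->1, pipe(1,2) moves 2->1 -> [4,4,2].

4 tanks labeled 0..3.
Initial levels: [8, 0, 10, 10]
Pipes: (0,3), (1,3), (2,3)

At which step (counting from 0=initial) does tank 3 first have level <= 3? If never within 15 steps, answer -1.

Step 1: flows [3->0,3->1,2=3] -> levels [9 1 10 8]
Step 2: flows [0->3,3->1,2->3] -> levels [8 2 9 9]
Step 3: flows [3->0,3->1,2=3] -> levels [9 3 9 7]
Step 4: flows [0->3,3->1,2->3] -> levels [8 4 8 8]
Step 5: flows [0=3,3->1,2=3] -> levels [8 5 8 7]
Step 6: flows [0->3,3->1,2->3] -> levels [7 6 7 8]
Step 7: flows [3->0,3->1,3->2] -> levels [8 7 8 5]
Step 8: flows [0->3,1->3,2->3] -> levels [7 6 7 8]
  -> period-2 cycle (repeats step 6); tank 3 never drops to <=3
Tank 3 never reaches <=3 within 15 steps

Answer: -1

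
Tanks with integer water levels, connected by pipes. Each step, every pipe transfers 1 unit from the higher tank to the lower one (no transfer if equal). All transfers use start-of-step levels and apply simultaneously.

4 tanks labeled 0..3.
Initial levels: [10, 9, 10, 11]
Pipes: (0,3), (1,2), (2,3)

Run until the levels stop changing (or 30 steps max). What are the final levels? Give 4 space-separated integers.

Answer: 10 10 9 11

Derivation:
Step 1: flows [3->0,2->1,3->2] -> levels [11 10 10 9]
Step 2: flows [0->3,1=2,2->3] -> levels [10 10 9 11]
Step 3: flows [3->0,1->2,3->2] -> levels [11 9 11 9]
Step 4: flows [0->3,2->1,2->3] -> levels [10 10 9 11]
  -> period-2 cycle: step 4 state = step 2 state; never stabilizes
  -> state at step 30: (30-2) mod 2 = 0, same as step 2 -> [10 10 9 11]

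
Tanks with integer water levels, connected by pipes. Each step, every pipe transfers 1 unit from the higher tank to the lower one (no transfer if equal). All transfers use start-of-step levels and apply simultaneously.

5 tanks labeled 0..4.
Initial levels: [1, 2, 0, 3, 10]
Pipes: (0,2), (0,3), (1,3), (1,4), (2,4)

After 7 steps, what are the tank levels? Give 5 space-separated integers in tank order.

Answer: 2 3 4 4 3

Derivation:
Step 1: flows [0->2,3->0,3->1,4->1,4->2] -> levels [1 4 2 1 8]
Step 2: flows [2->0,0=3,1->3,4->1,4->2] -> levels [2 4 2 2 6]
Step 3: flows [0=2,0=3,1->3,4->1,4->2] -> levels [2 4 3 3 4]
Step 4: flows [2->0,3->0,1->3,1=4,4->2] -> levels [4 3 3 3 3]
Step 5: flows [0->2,0->3,1=3,1=4,2=4] -> levels [2 3 4 4 3]
Step 6: flows [2->0,3->0,3->1,1=4,2->4] -> levels [4 4 2 2 4]
Step 7: flows [0->2,0->3,1->3,1=4,4->2] -> levels [2 3 4 4 3]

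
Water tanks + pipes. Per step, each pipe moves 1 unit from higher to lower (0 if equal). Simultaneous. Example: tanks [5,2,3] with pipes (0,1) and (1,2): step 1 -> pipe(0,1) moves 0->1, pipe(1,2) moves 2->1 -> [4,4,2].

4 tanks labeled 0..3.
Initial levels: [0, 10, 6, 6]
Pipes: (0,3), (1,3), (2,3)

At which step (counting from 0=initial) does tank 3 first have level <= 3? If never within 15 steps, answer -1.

Answer: -1

Derivation:
Step 1: flows [3->0,1->3,2=3] -> levels [1 9 6 6]
Step 2: flows [3->0,1->3,2=3] -> levels [2 8 6 6]
Step 3: flows [3->0,1->3,2=3] -> levels [3 7 6 6]
Step 4: flows [3->0,1->3,2=3] -> levels [4 6 6 6]
Step 5: flows [3->0,1=3,2=3] -> levels [5 6 6 5]
Step 6: flows [0=3,1->3,2->3] -> levels [5 5 5 7]
Step 7: flows [3->0,3->1,3->2] -> levels [6 6 6 4]
Step 8: flows [0->3,1->3,2->3] -> levels [5 5 5 7]
  -> period-2 cycle (repeats step 6); tank 3 never drops to <=3
Tank 3 never reaches <=3 within 15 steps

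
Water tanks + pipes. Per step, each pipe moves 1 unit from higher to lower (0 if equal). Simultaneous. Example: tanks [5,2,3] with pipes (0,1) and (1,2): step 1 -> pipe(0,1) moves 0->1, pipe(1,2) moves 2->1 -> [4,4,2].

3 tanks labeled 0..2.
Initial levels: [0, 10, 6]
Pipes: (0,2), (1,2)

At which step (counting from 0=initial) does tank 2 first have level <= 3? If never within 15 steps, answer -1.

Step 1: flows [2->0,1->2] -> levels [1 9 6]
Step 2: flows [2->0,1->2] -> levels [2 8 6]
Step 3: flows [2->0,1->2] -> levels [3 7 6]
Step 4: flows [2->0,1->2] -> levels [4 6 6]
Step 5: flows [2->0,1=2] -> levels [5 6 5]
Step 6: flows [0=2,1->2] -> levels [5 5 6]
Step 7: flows [2->0,2->1] -> levels [6 6 4]
Step 8: flows [0->2,1->2] -> levels [5 5 6]
  -> period-2 cycle (repeats step 6); tank 2 never drops to <=3
Tank 2 never reaches <=3 within 15 steps

Answer: -1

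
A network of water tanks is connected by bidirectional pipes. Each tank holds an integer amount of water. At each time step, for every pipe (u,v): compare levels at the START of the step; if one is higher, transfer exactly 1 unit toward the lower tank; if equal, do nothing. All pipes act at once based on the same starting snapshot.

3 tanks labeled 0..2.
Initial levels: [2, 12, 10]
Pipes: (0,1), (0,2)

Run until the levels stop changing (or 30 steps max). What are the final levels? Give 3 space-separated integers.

Answer: 8 8 8

Derivation:
Step 1: flows [1->0,2->0] -> levels [4 11 9]
Step 2: flows [1->0,2->0] -> levels [6 10 8]
Step 3: flows [1->0,2->0] -> levels [8 9 7]
Step 4: flows [1->0,0->2] -> levels [8 8 8]
Step 5: flows [0=1,0=2] -> levels [8 8 8]
  -> stable (no change)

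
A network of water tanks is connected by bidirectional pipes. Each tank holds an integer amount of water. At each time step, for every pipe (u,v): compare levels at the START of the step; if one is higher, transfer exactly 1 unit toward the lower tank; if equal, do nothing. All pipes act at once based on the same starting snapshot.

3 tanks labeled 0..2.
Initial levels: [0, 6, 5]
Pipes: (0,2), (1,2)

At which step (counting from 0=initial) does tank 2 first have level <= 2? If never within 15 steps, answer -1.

Step 1: flows [2->0,1->2] -> levels [1 5 5]
Step 2: flows [2->0,1=2] -> levels [2 5 4]
Step 3: flows [2->0,1->2] -> levels [3 4 4]
Step 4: flows [2->0,1=2] -> levels [4 4 3]
Step 5: flows [0->2,1->2] -> levels [3 3 5]
Step 6: flows [2->0,2->1] -> levels [4 4 3]
  -> period-2 cycle (repeats step 4); tank 2 never drops to <=2
Tank 2 never reaches <=2 within 15 steps

Answer: -1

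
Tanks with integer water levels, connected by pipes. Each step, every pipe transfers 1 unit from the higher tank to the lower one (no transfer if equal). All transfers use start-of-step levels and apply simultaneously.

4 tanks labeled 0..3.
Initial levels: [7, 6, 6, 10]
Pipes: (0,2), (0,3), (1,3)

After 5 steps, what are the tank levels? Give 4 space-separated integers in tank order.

Step 1: flows [0->2,3->0,3->1] -> levels [7 7 7 8]
Step 2: flows [0=2,3->0,3->1] -> levels [8 8 7 6]
Step 3: flows [0->2,0->3,1->3] -> levels [6 7 8 8]
Step 4: flows [2->0,3->0,3->1] -> levels [8 8 7 6]
  -> period-2 cycle: step 4 state = step 2 state
  -> state at step 5: (5-2) mod 2 = 1, same as step 3 -> [6 7 8 8]

Answer: 6 7 8 8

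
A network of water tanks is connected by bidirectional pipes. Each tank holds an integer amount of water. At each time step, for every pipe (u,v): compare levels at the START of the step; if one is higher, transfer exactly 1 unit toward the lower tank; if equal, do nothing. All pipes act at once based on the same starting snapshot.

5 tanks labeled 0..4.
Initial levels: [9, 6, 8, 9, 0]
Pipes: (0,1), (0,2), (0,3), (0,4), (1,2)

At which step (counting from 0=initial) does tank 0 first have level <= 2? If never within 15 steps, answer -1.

Answer: -1

Derivation:
Step 1: flows [0->1,0->2,0=3,0->4,2->1] -> levels [6 8 8 9 1]
Step 2: flows [1->0,2->0,3->0,0->4,1=2] -> levels [8 7 7 8 2]
Step 3: flows [0->1,0->2,0=3,0->4,1=2] -> levels [5 8 8 8 3]
Step 4: flows [1->0,2->0,3->0,0->4,1=2] -> levels [7 7 7 7 4]
Step 5: flows [0=1,0=2,0=3,0->4,1=2] -> levels [6 7 7 7 5]
Step 6: flows [1->0,2->0,3->0,0->4,1=2] -> levels [8 6 6 6 6]
Step 7: flows [0->1,0->2,0->3,0->4,1=2] -> levels [4 7 7 7 7]
Step 8: flows [1->0,2->0,3->0,4->0,1=2] -> levels [8 6 6 6 6]
  -> period-2 cycle (repeats step 6); tank 0 never drops to <=2
Tank 0 never reaches <=2 within 15 steps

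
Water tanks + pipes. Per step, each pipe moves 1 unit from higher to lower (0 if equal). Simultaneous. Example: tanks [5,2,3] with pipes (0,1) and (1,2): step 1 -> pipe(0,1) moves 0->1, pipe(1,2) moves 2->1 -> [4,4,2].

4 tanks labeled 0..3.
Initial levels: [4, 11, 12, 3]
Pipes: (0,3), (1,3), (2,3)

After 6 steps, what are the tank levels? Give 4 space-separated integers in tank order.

Answer: 7 7 7 9

Derivation:
Step 1: flows [0->3,1->3,2->3] -> levels [3 10 11 6]
Step 2: flows [3->0,1->3,2->3] -> levels [4 9 10 7]
Step 3: flows [3->0,1->3,2->3] -> levels [5 8 9 8]
Step 4: flows [3->0,1=3,2->3] -> levels [6 8 8 8]
Step 5: flows [3->0,1=3,2=3] -> levels [7 8 8 7]
Step 6: flows [0=3,1->3,2->3] -> levels [7 7 7 9]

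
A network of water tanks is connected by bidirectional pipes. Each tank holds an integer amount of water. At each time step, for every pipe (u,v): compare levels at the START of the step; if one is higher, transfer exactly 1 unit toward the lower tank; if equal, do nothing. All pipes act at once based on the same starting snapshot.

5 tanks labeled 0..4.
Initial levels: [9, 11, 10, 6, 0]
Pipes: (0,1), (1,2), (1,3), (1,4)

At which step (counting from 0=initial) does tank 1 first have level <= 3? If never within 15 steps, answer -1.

Step 1: flows [1->0,1->2,1->3,1->4] -> levels [10 7 11 7 1]
Step 2: flows [0->1,2->1,1=3,1->4] -> levels [9 8 10 7 2]
Step 3: flows [0->1,2->1,1->3,1->4] -> levels [8 8 9 8 3]
Step 4: flows [0=1,2->1,1=3,1->4] -> levels [8 8 8 8 4]
Step 5: flows [0=1,1=2,1=3,1->4] -> levels [8 7 8 8 5]
Step 6: flows [0->1,2->1,3->1,1->4] -> levels [7 9 7 7 6]
Step 7: flows [1->0,1->2,1->3,1->4] -> levels [8 5 8 8 7]
Step 8: flows [0->1,2->1,3->1,4->1] -> levels [7 9 7 7 6]
  -> period-2 cycle (repeats step 6); tank 1 never drops to <=3
Tank 1 never reaches <=3 within 15 steps

Answer: -1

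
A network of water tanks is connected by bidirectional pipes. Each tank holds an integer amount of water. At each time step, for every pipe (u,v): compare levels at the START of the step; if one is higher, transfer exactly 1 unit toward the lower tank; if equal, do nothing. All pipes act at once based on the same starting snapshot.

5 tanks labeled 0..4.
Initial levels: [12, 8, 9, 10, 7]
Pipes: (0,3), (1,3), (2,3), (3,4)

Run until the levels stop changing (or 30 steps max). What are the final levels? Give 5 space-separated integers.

Answer: 10 8 9 11 8

Derivation:
Step 1: flows [0->3,3->1,3->2,3->4] -> levels [11 9 10 8 8]
Step 2: flows [0->3,1->3,2->3,3=4] -> levels [10 8 9 11 8]
Step 3: flows [3->0,3->1,3->2,3->4] -> levels [11 9 10 7 9]
Step 4: flows [0->3,1->3,2->3,4->3] -> levels [10 8 9 11 8]
  -> period-2 cycle: step 4 state = step 2 state; never stabilizes
  -> state at step 30: (30-2) mod 2 = 0, same as step 2 -> [10 8 9 11 8]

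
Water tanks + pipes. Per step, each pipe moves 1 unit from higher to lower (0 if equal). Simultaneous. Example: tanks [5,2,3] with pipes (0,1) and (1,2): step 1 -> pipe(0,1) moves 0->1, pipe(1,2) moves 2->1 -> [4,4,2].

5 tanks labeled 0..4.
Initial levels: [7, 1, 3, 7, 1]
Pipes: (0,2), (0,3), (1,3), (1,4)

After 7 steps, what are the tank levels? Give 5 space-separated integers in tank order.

Answer: 5 4 4 3 3

Derivation:
Step 1: flows [0->2,0=3,3->1,1=4] -> levels [6 2 4 6 1]
Step 2: flows [0->2,0=3,3->1,1->4] -> levels [5 2 5 5 2]
Step 3: flows [0=2,0=3,3->1,1=4] -> levels [5 3 5 4 2]
Step 4: flows [0=2,0->3,3->1,1->4] -> levels [4 3 5 4 3]
Step 5: flows [2->0,0=3,3->1,1=4] -> levels [5 4 4 3 3]
Step 6: flows [0->2,0->3,1->3,1->4] -> levels [3 2 5 5 4]
Step 7: flows [2->0,3->0,3->1,4->1] -> levels [5 4 4 3 3]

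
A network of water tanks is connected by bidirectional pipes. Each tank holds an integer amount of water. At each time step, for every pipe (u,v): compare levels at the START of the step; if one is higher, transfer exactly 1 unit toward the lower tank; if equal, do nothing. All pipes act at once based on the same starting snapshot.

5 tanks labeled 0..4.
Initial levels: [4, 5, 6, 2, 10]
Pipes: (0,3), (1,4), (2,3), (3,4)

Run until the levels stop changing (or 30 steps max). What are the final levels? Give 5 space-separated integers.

Step 1: flows [0->3,4->1,2->3,4->3] -> levels [3 6 5 5 8]
Step 2: flows [3->0,4->1,2=3,4->3] -> levels [4 7 5 5 6]
Step 3: flows [3->0,1->4,2=3,4->3] -> levels [5 6 5 5 6]
Step 4: flows [0=3,1=4,2=3,4->3] -> levels [5 6 5 6 5]
Step 5: flows [3->0,1->4,3->2,3->4] -> levels [6 5 6 3 7]
Step 6: flows [0->3,4->1,2->3,4->3] -> levels [5 6 5 6 5]
  -> period-2 cycle: step 6 state = step 4 state; never stabilizes
  -> state at step 30: (30-4) mod 2 = 0, same as step 4 -> [5 6 5 6 5]

Answer: 5 6 5 6 5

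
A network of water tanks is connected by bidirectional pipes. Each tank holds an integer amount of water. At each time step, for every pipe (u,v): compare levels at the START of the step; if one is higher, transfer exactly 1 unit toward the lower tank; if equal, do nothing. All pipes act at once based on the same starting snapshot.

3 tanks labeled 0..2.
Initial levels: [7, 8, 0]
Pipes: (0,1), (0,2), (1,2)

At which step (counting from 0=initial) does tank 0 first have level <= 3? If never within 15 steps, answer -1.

Answer: -1

Derivation:
Step 1: flows [1->0,0->2,1->2] -> levels [7 6 2]
Step 2: flows [0->1,0->2,1->2] -> levels [5 6 4]
Step 3: flows [1->0,0->2,1->2] -> levels [5 4 6]
Step 4: flows [0->1,2->0,2->1] -> levels [5 6 4]
  -> period-2 cycle (repeats step 2); tank 0 never drops to <=3
Tank 0 never reaches <=3 within 15 steps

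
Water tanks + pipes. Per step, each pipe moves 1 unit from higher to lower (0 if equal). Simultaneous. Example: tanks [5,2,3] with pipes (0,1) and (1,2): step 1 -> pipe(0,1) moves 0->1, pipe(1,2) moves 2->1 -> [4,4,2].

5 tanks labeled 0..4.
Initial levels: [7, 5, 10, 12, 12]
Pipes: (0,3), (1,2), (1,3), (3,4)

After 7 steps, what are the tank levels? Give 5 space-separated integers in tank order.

Step 1: flows [3->0,2->1,3->1,3=4] -> levels [8 7 9 10 12]
Step 2: flows [3->0,2->1,3->1,4->3] -> levels [9 9 8 9 11]
Step 3: flows [0=3,1->2,1=3,4->3] -> levels [9 8 9 10 10]
Step 4: flows [3->0,2->1,3->1,3=4] -> levels [10 10 8 8 10]
Step 5: flows [0->3,1->2,1->3,4->3] -> levels [9 8 9 11 9]
Step 6: flows [3->0,2->1,3->1,3->4] -> levels [10 10 8 8 10]
  -> period-2 cycle: step 6 state = step 4 state
  -> state at step 7: (7-4) mod 2 = 1, same as step 5 -> [9 8 9 11 9]

Answer: 9 8 9 11 9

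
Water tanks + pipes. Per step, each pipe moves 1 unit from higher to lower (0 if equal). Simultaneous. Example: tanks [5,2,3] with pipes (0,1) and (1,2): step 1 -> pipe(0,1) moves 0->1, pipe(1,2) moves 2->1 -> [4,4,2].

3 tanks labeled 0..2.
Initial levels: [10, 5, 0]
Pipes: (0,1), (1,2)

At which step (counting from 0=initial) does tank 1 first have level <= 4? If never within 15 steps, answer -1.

Answer: -1

Derivation:
Step 1: flows [0->1,1->2] -> levels [9 5 1]
Step 2: flows [0->1,1->2] -> levels [8 5 2]
Step 3: flows [0->1,1->2] -> levels [7 5 3]
Step 4: flows [0->1,1->2] -> levels [6 5 4]
Step 5: flows [0->1,1->2] -> levels [5 5 5]
Step 6: flows [0=1,1=2] -> levels [5 5 5]
  -> stable; tank 1 stays at 5 > 4
Tank 1 never reaches <=4 within 15 steps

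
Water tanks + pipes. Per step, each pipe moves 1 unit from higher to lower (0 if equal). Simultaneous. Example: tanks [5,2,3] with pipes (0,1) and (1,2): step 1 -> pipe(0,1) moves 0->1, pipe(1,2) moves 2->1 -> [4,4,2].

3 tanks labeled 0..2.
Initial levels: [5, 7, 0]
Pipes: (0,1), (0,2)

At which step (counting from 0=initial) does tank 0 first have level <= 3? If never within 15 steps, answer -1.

Step 1: flows [1->0,0->2] -> levels [5 6 1]
Step 2: flows [1->0,0->2] -> levels [5 5 2]
Step 3: flows [0=1,0->2] -> levels [4 5 3]
Step 4: flows [1->0,0->2] -> levels [4 4 4]
Step 5: flows [0=1,0=2] -> levels [4 4 4]
  -> stable; tank 0 stays at 4 > 3
Tank 0 never reaches <=3 within 15 steps

Answer: -1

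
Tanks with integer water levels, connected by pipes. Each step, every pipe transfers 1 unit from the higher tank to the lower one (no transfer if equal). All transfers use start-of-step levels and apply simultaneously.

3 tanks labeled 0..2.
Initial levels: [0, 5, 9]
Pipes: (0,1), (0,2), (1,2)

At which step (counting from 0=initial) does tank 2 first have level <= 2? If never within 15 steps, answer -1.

Step 1: flows [1->0,2->0,2->1] -> levels [2 5 7]
Step 2: flows [1->0,2->0,2->1] -> levels [4 5 5]
Step 3: flows [1->0,2->0,1=2] -> levels [6 4 4]
Step 4: flows [0->1,0->2,1=2] -> levels [4 5 5]
  -> period-2 cycle (repeats step 2); tank 2 never drops to <=2
Tank 2 never reaches <=2 within 15 steps

Answer: -1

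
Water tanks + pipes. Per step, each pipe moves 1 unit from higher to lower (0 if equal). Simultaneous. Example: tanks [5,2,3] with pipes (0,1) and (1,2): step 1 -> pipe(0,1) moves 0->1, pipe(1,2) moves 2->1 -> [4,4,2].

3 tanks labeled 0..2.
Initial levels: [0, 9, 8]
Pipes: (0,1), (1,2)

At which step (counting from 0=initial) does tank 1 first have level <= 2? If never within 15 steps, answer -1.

Answer: -1

Derivation:
Step 1: flows [1->0,1->2] -> levels [1 7 9]
Step 2: flows [1->0,2->1] -> levels [2 7 8]
Step 3: flows [1->0,2->1] -> levels [3 7 7]
Step 4: flows [1->0,1=2] -> levels [4 6 7]
Step 5: flows [1->0,2->1] -> levels [5 6 6]
Step 6: flows [1->0,1=2] -> levels [6 5 6]
Step 7: flows [0->1,2->1] -> levels [5 7 5]
Step 8: flows [1->0,1->2] -> levels [6 5 6]
  -> period-2 cycle (repeats step 6); tank 1 never drops to <=2
Tank 1 never reaches <=2 within 15 steps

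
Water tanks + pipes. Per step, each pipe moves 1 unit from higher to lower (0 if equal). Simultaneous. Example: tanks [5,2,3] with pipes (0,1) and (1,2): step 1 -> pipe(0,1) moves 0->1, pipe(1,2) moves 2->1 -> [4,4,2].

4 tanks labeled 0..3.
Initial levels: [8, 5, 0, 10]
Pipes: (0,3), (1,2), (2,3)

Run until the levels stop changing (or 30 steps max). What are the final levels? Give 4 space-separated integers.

Step 1: flows [3->0,1->2,3->2] -> levels [9 4 2 8]
Step 2: flows [0->3,1->2,3->2] -> levels [8 3 4 8]
Step 3: flows [0=3,2->1,3->2] -> levels [8 4 4 7]
Step 4: flows [0->3,1=2,3->2] -> levels [7 4 5 7]
Step 5: flows [0=3,2->1,3->2] -> levels [7 5 5 6]
Step 6: flows [0->3,1=2,3->2] -> levels [6 5 6 6]
Step 7: flows [0=3,2->1,2=3] -> levels [6 6 5 6]
Step 8: flows [0=3,1->2,3->2] -> levels [6 5 7 5]
Step 9: flows [0->3,2->1,2->3] -> levels [5 6 5 7]
Step 10: flows [3->0,1->2,3->2] -> levels [6 5 7 5]
  -> period-2 cycle: step 10 state = step 8 state; never stabilizes
  -> state at step 30: (30-8) mod 2 = 0, same as step 8 -> [6 5 7 5]

Answer: 6 5 7 5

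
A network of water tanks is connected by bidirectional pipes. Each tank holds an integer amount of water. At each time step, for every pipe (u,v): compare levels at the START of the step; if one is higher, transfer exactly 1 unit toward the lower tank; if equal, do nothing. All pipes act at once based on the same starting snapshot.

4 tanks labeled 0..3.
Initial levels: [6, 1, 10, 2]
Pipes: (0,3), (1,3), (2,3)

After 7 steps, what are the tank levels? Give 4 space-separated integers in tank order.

Answer: 5 5 5 4

Derivation:
Step 1: flows [0->3,3->1,2->3] -> levels [5 2 9 3]
Step 2: flows [0->3,3->1,2->3] -> levels [4 3 8 4]
Step 3: flows [0=3,3->1,2->3] -> levels [4 4 7 4]
Step 4: flows [0=3,1=3,2->3] -> levels [4 4 6 5]
Step 5: flows [3->0,3->1,2->3] -> levels [5 5 5 4]
Step 6: flows [0->3,1->3,2->3] -> levels [4 4 4 7]
Step 7: flows [3->0,3->1,3->2] -> levels [5 5 5 4]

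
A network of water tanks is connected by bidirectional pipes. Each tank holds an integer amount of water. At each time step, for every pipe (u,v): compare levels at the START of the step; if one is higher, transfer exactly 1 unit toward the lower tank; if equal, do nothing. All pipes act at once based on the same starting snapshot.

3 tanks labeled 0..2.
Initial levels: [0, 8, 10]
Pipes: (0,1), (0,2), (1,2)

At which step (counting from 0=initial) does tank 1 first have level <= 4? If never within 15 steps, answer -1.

Step 1: flows [1->0,2->0,2->1] -> levels [2 8 8]
Step 2: flows [1->0,2->0,1=2] -> levels [4 7 7]
Step 3: flows [1->0,2->0,1=2] -> levels [6 6 6]
Step 4: flows [0=1,0=2,1=2] -> levels [6 6 6]
  -> stable; tank 1 stays at 6 > 4
Tank 1 never reaches <=4 within 15 steps

Answer: -1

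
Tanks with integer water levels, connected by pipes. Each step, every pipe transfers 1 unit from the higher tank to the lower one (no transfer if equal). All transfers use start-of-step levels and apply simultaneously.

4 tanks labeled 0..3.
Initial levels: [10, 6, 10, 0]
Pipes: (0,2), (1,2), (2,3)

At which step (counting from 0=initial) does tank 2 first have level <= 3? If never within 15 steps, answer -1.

Step 1: flows [0=2,2->1,2->3] -> levels [10 7 8 1]
Step 2: flows [0->2,2->1,2->3] -> levels [9 8 7 2]
Step 3: flows [0->2,1->2,2->3] -> levels [8 7 8 3]
Step 4: flows [0=2,2->1,2->3] -> levels [8 8 6 4]
Step 5: flows [0->2,1->2,2->3] -> levels [7 7 7 5]
Step 6: flows [0=2,1=2,2->3] -> levels [7 7 6 6]
Step 7: flows [0->2,1->2,2=3] -> levels [6 6 8 6]
Step 8: flows [2->0,2->1,2->3] -> levels [7 7 5 7]
Step 9: flows [0->2,1->2,3->2] -> levels [6 6 8 6]
  -> period-2 cycle (repeats step 7); tank 2 never drops to <=3
Tank 2 never reaches <=3 within 15 steps

Answer: -1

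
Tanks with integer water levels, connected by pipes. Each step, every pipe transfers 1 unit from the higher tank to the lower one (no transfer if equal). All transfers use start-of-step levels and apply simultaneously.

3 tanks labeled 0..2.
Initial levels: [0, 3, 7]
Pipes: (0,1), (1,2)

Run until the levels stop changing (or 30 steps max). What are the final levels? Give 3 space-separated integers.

Step 1: flows [1->0,2->1] -> levels [1 3 6]
Step 2: flows [1->0,2->1] -> levels [2 3 5]
Step 3: flows [1->0,2->1] -> levels [3 3 4]
Step 4: flows [0=1,2->1] -> levels [3 4 3]
Step 5: flows [1->0,1->2] -> levels [4 2 4]
Step 6: flows [0->1,2->1] -> levels [3 4 3]
  -> period-2 cycle: step 6 state = step 4 state; never stabilizes
  -> state at step 30: (30-4) mod 2 = 0, same as step 4 -> [3 4 3]

Answer: 3 4 3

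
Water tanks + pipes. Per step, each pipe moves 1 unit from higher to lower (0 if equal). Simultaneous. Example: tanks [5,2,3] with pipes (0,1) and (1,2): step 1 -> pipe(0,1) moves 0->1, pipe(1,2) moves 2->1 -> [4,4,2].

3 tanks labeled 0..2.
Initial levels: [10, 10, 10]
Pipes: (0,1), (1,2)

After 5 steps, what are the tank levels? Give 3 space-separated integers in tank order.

Answer: 10 10 10

Derivation:
Step 1: flows [0=1,1=2] -> levels [10 10 10]
  -> stable; steps 2..5 unchanged -> [10 10 10]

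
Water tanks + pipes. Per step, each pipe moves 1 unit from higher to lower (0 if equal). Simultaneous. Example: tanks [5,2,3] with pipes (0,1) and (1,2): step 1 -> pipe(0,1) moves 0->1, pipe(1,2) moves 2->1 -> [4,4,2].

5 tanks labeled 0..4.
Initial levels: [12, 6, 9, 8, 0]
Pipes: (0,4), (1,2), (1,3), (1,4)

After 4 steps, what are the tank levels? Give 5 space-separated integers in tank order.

Step 1: flows [0->4,2->1,3->1,1->4] -> levels [11 7 8 7 2]
Step 2: flows [0->4,2->1,1=3,1->4] -> levels [10 7 7 7 4]
Step 3: flows [0->4,1=2,1=3,1->4] -> levels [9 6 7 7 6]
Step 4: flows [0->4,2->1,3->1,1=4] -> levels [8 8 6 6 7]

Answer: 8 8 6 6 7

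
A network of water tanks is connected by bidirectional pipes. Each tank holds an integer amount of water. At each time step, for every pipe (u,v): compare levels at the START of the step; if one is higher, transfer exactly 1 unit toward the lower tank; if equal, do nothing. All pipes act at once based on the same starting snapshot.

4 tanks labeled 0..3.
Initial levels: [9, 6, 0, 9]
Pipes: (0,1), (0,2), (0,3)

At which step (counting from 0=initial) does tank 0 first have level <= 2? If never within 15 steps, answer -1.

Answer: -1

Derivation:
Step 1: flows [0->1,0->2,0=3] -> levels [7 7 1 9]
Step 2: flows [0=1,0->2,3->0] -> levels [7 7 2 8]
Step 3: flows [0=1,0->2,3->0] -> levels [7 7 3 7]
Step 4: flows [0=1,0->2,0=3] -> levels [6 7 4 7]
Step 5: flows [1->0,0->2,3->0] -> levels [7 6 5 6]
Step 6: flows [0->1,0->2,0->3] -> levels [4 7 6 7]
Step 7: flows [1->0,2->0,3->0] -> levels [7 6 5 6]
  -> period-2 cycle (repeats step 5); tank 0 never drops to <=2
Tank 0 never reaches <=2 within 15 steps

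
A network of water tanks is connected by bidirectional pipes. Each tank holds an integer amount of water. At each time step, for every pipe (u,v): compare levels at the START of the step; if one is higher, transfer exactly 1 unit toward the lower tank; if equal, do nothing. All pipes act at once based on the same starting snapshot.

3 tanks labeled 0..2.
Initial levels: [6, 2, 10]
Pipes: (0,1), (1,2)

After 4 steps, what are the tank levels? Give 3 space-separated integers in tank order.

Step 1: flows [0->1,2->1] -> levels [5 4 9]
Step 2: flows [0->1,2->1] -> levels [4 6 8]
Step 3: flows [1->0,2->1] -> levels [5 6 7]
Step 4: flows [1->0,2->1] -> levels [6 6 6]

Answer: 6 6 6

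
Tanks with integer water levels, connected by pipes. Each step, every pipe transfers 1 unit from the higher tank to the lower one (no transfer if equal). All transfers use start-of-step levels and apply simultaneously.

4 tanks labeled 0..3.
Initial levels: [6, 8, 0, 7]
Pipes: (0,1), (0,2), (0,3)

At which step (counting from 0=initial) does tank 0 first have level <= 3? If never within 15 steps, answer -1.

Step 1: flows [1->0,0->2,3->0] -> levels [7 7 1 6]
Step 2: flows [0=1,0->2,0->3] -> levels [5 7 2 7]
Step 3: flows [1->0,0->2,3->0] -> levels [6 6 3 6]
Step 4: flows [0=1,0->2,0=3] -> levels [5 6 4 6]
Step 5: flows [1->0,0->2,3->0] -> levels [6 5 5 5]
Step 6: flows [0->1,0->2,0->3] -> levels [3 6 6 6]
Tank 0 first reaches <=3 at step 6

Answer: 6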